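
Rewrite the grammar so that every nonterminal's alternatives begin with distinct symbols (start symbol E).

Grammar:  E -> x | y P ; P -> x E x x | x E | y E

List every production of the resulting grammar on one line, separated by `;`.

P has alternatives sharing prefix 'x E': factor to P → x E P' with P' → x x | ε.

E -> x | y P; P -> y E | x E P'; P' -> x x | epsilon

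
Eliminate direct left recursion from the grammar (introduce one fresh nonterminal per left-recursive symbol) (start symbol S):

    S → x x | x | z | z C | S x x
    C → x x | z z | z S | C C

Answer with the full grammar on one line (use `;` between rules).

S → x x S' | x S' | z S' | z C S'; C → x x C' | z z C' | z S C'; S' → x x S' | eps; C' → C C' | eps

S, C are directly left-recursive.
For S: α = {x x}, β = {x x, x, z, z C}. Rewrite as S → β S' and S' → α S' | ε.
For C: α = {C}, β = {x x, z z, z S}. Rewrite as C → β C' and C' → α C' | ε.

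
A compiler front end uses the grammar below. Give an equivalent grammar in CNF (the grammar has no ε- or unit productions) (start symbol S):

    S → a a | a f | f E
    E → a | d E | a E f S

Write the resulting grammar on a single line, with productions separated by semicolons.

Introduce a nonterminal for each terminal appearing in a rule of length ≥ 2: X1 → a, X2 → f, X3 → d.
Binarize each right-hand side of length ≥ 3 by chaining fresh nonterminals (Y1, Y2, …): affected rules were E → X1 E X2 S.

S → X1 X1 | X1 X2 | X2 E; E → a | X3 E | X1 Y1; X1 → a; X2 → f; X3 → d; Y1 → E Y2; Y2 → X2 S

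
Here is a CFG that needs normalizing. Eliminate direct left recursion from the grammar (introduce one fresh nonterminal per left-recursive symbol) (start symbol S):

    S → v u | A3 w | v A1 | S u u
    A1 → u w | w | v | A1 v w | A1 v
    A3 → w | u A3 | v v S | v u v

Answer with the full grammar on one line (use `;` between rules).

S → v u S' | A3 w S' | v A1 S'; A1 → u w A1' | w A1' | v A1'; A3 → w | u A3 | v v S | v u v; S' → u u S' | ε; A1' → v w A1' | v A1' | ε

Left recursion appears on S, A1.
For S: α = {u u}, β = {v u, A3 w, v A1}. Rewrite as S → β S' and S' → α S' | ε.
For A1: α = {v w, v}, β = {u w, w, v}. Rewrite as A1 → β A1' and A1' → α A1' | ε.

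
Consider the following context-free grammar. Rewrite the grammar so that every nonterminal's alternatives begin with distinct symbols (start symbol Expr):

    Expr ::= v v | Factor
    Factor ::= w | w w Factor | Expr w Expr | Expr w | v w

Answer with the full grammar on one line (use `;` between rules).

Expr ::= v v | Factor; Factor ::= v w | Expr w Factor1 | w Factor2; Factor1 ::= Expr | ε; Factor2 ::= ε | w Factor

Factor has alternatives sharing prefix 'Expr w': factor to Factor → Expr w Factor1 with Factor1 → Expr | ε.
Factor has alternatives sharing prefix 'w': factor to Factor → w Factor2 with Factor2 → ε | w Factor.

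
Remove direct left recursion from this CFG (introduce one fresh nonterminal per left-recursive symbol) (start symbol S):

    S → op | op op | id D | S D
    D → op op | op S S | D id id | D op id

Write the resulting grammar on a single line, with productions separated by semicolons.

Left recursion appears on S, D.
For S: α = {D}, β = {op, op op, id D}. Rewrite as S → β S' and S' → α S' | ε.
For D: α = {id id, op id}, β = {op op, op S S}. Rewrite as D → β D' and D' → α D' | ε.

S → op S' | op op S' | id D S'; D → op op D' | op S S D'; S' → D S' | epsilon; D' → id id D' | op id D' | epsilon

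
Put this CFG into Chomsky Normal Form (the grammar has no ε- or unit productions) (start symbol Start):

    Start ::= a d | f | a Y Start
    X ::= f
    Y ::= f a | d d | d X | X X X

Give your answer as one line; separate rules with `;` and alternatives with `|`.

Start ::= X1 X2 | f | X1 Y1; X ::= f; Y ::= X3 X1 | X2 X2 | X2 X | X Y2; X1 ::= a; X2 ::= d; X3 ::= f; Y1 ::= Y Start; Y2 ::= X X

Introduce a nonterminal for each terminal appearing in a rule of length ≥ 2: X1 → a, X2 → d, X3 → f.
Binarize each right-hand side of length ≥ 3 by chaining fresh nonterminals (Y1, Y2, …): affected rules were Start → X1 Y Start; Y → X X X.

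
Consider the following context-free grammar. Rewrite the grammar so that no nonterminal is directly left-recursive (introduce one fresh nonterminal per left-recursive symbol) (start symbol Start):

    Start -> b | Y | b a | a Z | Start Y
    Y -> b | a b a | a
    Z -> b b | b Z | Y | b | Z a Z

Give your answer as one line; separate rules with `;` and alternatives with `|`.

Start -> b Start1 | Y Start1 | b a Start1 | a Z Start1; Y -> b | a b a | a; Z -> b b Z1 | b Z Z1 | Y Z1 | b Z1; Start1 -> Y Start1 | ε; Z1 -> a Z Z1 | ε

Directly left-recursive nonterminals: Start, Z.
For Start: α = {Y}, β = {b, Y, b a, a Z}. Rewrite as Start → β Start1 and Start1 → α Start1 | ε.
For Z: α = {a Z}, β = {b b, b Z, Y, b}. Rewrite as Z → β Z1 and Z1 → α Z1 | ε.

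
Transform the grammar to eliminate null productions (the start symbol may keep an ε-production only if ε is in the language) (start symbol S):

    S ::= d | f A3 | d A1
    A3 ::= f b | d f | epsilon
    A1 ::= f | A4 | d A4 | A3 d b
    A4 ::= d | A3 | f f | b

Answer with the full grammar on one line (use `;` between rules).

S ::= d | f A3 | f | d A1; A3 ::= f b | d f; A1 ::= f | A4 | d A4 | d | A3 d b | d b; A4 ::= d | A3 | f f | b

Nullable set = {A1, A3, A4}.
ε ∉ L(G), so no ε-production is kept.
Add the nullable-subset variants: S → f A3 gives f A3 | f. A1 → d A4 gives d A4 | d. A1 → A3 d b gives A3 d b | d b.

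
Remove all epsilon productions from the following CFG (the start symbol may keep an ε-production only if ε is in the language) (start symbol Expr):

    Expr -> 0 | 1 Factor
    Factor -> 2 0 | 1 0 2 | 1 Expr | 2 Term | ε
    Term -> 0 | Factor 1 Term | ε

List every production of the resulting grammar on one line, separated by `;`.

Expr -> 0 | 1 Factor | 1; Factor -> 2 0 | 1 0 2 | 1 Expr | 2 Term | 2; Term -> 0 | Factor 1 Term | Factor 1 | 1 Term | 1

The nullable symbols are {Factor, Term}.
ε ∉ L(G), so no ε-production is kept.
For each production, add variants omitting each subset of nullable occurrences: Expr → 1 Factor gives 1 Factor | 1. Factor → 2 Term gives 2 Term | 2. Term → Factor 1 Term gives Factor 1 Term | Factor 1 | 1 Term | 1.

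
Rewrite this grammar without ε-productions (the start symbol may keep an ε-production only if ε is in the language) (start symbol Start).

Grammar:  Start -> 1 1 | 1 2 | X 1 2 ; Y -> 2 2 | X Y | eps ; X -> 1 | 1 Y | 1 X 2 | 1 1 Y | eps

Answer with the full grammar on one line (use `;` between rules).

Nullable nonterminals: {X, Y}.
ε ∉ L(G), so no ε-production is kept.
Expand every rule over subsets of its nullable positions: Y → X Y gives X Y | X. X → 1 X 2 gives 1 X 2 | 1 2. X → 1 1 Y gives 1 1 Y | 1 1.

Start -> 1 1 | 1 2 | X 1 2; Y -> 2 2 | X Y | X; X -> 1 | 1 Y | 1 X 2 | 1 2 | 1 1 Y | 1 1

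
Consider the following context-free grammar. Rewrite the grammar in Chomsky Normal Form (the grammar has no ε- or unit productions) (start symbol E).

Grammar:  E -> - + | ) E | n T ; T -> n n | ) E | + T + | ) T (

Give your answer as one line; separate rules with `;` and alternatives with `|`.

E -> X1 X2 | X3 E | X4 T; T -> X4 X4 | X3 E | X2 Y1 | X3 Y2; X1 -> -; X2 -> +; X3 -> ); X4 -> n; X5 -> (; Y1 -> T X2; Y2 -> T X5

Introduce a nonterminal for each terminal appearing in a rule of length ≥ 2: X1 → -, X2 → +, X3 → ), X4 → n, X5 → (.
Binarize each right-hand side of length ≥ 3 by chaining fresh nonterminals (Y1, Y2, …): affected rules were T → X2 T X2; T → X3 T X5.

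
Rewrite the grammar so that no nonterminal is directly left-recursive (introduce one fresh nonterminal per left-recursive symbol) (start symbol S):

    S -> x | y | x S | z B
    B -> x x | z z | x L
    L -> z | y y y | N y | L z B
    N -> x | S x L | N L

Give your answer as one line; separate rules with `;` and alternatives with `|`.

S -> x | y | x S | z B; B -> x x | z z | x L; L -> z L' | y y y L' | N y L'; N -> x N' | S x L N'; L' -> z B L' | eps; N' -> L N' | eps

Directly left-recursive nonterminals: L, N.
For L: α = {z B}, β = {z, y y y, N y}. Rewrite as L → β L' and L' → α L' | ε.
For N: α = {L}, β = {x, S x L}. Rewrite as N → β N' and N' → α N' | ε.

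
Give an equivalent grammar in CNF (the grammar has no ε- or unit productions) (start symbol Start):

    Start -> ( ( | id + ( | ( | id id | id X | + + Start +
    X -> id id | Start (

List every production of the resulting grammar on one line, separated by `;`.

Introduce a nonterminal for each terminal appearing in a rule of length ≥ 2: X1 → (, X2 → id, X3 → +.
Binarize each right-hand side of length ≥ 3 by chaining fresh nonterminals (Y1, Y2, …): affected rules were Start → X2 X3 X1; Start → X3 X3 Start X3.

Start -> X1 X1 | X2 Y1 | ( | X2 X2 | X2 X | X3 Y2; X -> X2 X2 | Start X1; X1 -> (; X2 -> id; X3 -> +; Y1 -> X3 X1; Y2 -> X3 Y3; Y3 -> Start X3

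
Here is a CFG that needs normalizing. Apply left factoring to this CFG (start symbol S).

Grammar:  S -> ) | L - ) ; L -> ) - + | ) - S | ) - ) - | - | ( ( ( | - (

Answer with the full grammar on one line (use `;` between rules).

S -> ) | L - ); L -> ( ( ( | ) - L' | - L''; L' -> + | S | ) -; L'' -> ε | (

L has alternatives sharing prefix ') -': factor to L → ) - L' with L' → + | S | ) -.
L has alternatives sharing prefix '-': factor to L → - L'' with L'' → ε | (.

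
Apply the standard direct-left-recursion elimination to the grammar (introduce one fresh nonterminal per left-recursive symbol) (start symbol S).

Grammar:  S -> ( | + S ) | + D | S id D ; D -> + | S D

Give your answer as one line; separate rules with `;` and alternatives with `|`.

Directly left-recursive nonterminal: S.
For S: α = {id D}, β = {(, + S ), + D}. Rewrite as S → β S' and S' → α S' | ε.

S -> ( S' | + S ) S' | + D S'; D -> + | S D; S' -> id D S' | ε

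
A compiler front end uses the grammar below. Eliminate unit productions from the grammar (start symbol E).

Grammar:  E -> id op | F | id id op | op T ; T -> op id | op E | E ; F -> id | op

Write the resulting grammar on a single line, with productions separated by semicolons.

E -> id op | id id op | op T | id | op; T -> id op | id id op | op T | id | op | op id | op E; F -> id | op

Unit pairs: E ⇒* {F}; T ⇒* {E, F}.
Replace each nonterminal's rules with the union of the non-unit rules of every nonterminal it unit-derives.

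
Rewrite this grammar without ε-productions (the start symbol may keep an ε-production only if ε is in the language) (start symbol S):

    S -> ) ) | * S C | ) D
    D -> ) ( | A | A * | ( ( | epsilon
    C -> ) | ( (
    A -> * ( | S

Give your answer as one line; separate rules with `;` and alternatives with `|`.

Nullable nonterminals: {D}.
ε ∉ L(G), so no ε-production is kept.
Expand every rule over subsets of its nullable positions: S → ) D gives ) D | ).

S -> ) ) | * S C | ) D | ); D -> ) ( | A | A * | ( (; C -> ) | ( (; A -> * ( | S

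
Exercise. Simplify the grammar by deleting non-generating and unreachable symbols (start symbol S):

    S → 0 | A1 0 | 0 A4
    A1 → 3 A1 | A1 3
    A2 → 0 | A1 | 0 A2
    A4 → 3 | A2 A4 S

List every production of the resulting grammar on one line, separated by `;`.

Generating nonterminals: {A2, A4, S}.
Reachable from S after that: {A2, A4, S}.
Removed useless symbols: {A1} and every production mentioning them.

S → 0 | 0 A4; A2 → 0 | 0 A2; A4 → 3 | A2 A4 S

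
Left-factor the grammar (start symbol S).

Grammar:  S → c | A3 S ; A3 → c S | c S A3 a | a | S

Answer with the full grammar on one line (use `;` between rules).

S → c | A3 S; A3 → a | S | c S A3'; A3' → epsilon | A3 a

A3 has alternatives sharing prefix 'c S': factor to A3 → c S A3' with A3' → ε | A3 a.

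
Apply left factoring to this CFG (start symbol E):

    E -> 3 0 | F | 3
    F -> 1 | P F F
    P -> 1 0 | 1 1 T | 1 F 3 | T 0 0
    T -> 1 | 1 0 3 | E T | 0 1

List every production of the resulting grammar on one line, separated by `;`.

E -> F | 3 E'; F -> 1 | P F F; P -> T 0 0 | 1 P'; T -> E T | 0 1 | 1 T'; E' -> 0 | ε; P' -> 0 | 1 T | F 3; T' -> ε | 0 3

E has alternatives sharing prefix '3': factor to E → 3 E' with E' → 0 | ε.
P has alternatives sharing prefix '1': factor to P → 1 P' with P' → 0 | 1 T | F 3.
T has alternatives sharing prefix '1': factor to T → 1 T' with T' → ε | 0 3.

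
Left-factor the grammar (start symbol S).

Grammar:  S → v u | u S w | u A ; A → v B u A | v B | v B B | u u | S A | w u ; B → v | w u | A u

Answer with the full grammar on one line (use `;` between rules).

S has alternatives sharing prefix 'u': factor to S → u S' with S' → S w | A.
A has alternatives sharing prefix 'v B': factor to A → v B A' with A' → u A | ε | B.

S → v u | u S'; A → u u | S A | w u | v B A'; B → v | w u | A u; S' → S w | A; A' → u A | eps | B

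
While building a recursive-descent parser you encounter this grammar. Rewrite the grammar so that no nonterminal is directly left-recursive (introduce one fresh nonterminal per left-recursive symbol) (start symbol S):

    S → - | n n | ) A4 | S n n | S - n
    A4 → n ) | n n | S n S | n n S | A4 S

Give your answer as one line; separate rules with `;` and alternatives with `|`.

S → - S' | n n S' | ) A4 S'; A4 → n ) A4' | n n A4' | S n S A4' | n n S A4'; S' → n n S' | - n S' | ε; A4' → S A4' | ε

S, A4 are directly left-recursive.
For S: α = {n n, - n}, β = {-, n n, ) A4}. Rewrite as S → β S' and S' → α S' | ε.
For A4: α = {S}, β = {n ), n n, S n S, n n S}. Rewrite as A4 → β A4' and A4' → α A4' | ε.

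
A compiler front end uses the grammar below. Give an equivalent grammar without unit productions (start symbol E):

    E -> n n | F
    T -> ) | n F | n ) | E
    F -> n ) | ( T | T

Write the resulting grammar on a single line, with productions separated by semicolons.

Unit pairs: E ⇒* {F, T}; F ⇒* {E, T}; T ⇒* {E, F}.
For every A with A ⇒* B via unit rules, add B's non-unit alternatives to A; then delete every rule of the form X → Y.

E -> n n | n ) | ( T | ) | n F; T -> n n | n ) | ( T | ) | n F; F -> n n | n ) | ( T | ) | n F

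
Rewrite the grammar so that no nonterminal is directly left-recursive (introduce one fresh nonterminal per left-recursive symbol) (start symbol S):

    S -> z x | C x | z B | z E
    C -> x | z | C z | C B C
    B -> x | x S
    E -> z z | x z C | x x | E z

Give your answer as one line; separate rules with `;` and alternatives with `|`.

S -> z x | C x | z B | z E; C -> x C' | z C'; B -> x | x S; E -> z z E' | x z C E' | x x E'; C' -> z C' | B C C' | ε; E' -> z E' | ε

Directly left-recursive nonterminals: C, E.
For C: α = {z, B C}, β = {x, z}. Rewrite as C → β C' and C' → α C' | ε.
For E: α = {z}, β = {z z, x z C, x x}. Rewrite as E → β E' and E' → α E' | ε.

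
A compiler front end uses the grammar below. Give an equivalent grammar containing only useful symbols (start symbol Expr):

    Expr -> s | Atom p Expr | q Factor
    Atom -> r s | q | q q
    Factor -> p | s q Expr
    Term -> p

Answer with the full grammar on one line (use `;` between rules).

Generating nonterminals: {Atom, Expr, Factor, Term}.
Reachable from Expr after that: {Atom, Expr, Factor}.
Removed useless symbols: {Term} and every production mentioning them.

Expr -> s | Atom p Expr | q Factor; Atom -> r s | q | q q; Factor -> p | s q Expr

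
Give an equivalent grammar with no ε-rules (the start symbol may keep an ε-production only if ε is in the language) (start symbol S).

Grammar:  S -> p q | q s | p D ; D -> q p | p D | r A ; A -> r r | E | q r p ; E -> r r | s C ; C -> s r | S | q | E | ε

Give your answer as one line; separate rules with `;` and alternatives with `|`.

S -> p q | q s | p D; D -> q p | p D | r A; A -> r r | E | q r p; E -> r r | s C | s; C -> s r | S | q | E

The nullable symbols are {C}.
ε ∉ L(G), so no ε-production is kept.
For each production, add variants omitting each subset of nullable occurrences: E → s C gives s C | s.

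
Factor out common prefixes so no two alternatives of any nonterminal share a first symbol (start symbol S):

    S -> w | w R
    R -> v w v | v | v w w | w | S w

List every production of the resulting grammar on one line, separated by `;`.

S -> w S'; R -> w | S w | v R'; S' -> ε | R; R' -> ε | w R''; R'' -> v | w

S has alternatives sharing prefix 'w': factor to S → w S' with S' → ε | R.
R has alternatives sharing prefix 'v': factor to R → v R' with R' → w v | ε | w w.
R' has alternatives sharing prefix 'w': factor to R' → w R'' with R'' → v | w.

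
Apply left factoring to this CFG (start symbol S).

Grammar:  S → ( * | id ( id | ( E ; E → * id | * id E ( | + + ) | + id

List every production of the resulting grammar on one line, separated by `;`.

S → id ( id | ( S'; E → * id E' | + E''; S' → * | E; E' → ε | E (; E'' → + ) | id

S has alternatives sharing prefix '(': factor to S → ( S' with S' → * | E.
E has alternatives sharing prefix '* id': factor to E → * id E' with E' → ε | E (.
E has alternatives sharing prefix '+': factor to E → + E'' with E'' → + ) | id.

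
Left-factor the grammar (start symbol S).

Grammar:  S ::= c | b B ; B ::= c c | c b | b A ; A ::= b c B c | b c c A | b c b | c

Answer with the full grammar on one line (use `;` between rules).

S ::= c | b B; B ::= b A | c B'; A ::= c | b c A'; B' ::= c | b; A' ::= B c | c A | b

B has alternatives sharing prefix 'c': factor to B → c B' with B' → c | b.
A has alternatives sharing prefix 'b c': factor to A → b c A' with A' → B c | c A | b.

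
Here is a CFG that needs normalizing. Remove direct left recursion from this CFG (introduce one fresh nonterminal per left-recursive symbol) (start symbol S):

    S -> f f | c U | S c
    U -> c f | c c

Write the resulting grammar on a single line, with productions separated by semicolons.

Left recursion appears on S.
For S: α = {c}, β = {f f, c U}. Rewrite as S → β S' and S' → α S' | ε.

S -> f f S' | c U S'; U -> c f | c c; S' -> c S' | ε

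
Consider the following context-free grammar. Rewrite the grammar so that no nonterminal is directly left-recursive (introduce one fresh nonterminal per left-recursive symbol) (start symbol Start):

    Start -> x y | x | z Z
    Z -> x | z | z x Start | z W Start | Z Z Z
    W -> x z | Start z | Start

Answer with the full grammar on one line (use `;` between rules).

Left recursion appears on Z.
For Z: α = {Z Z}, β = {x, z, z x Start, z W Start}. Rewrite as Z → β Z1 and Z1 → α Z1 | ε.

Start -> x y | x | z Z; Z -> x Z1 | z Z1 | z x Start Z1 | z W Start Z1; W -> x z | Start z | Start; Z1 -> Z Z Z1 | ε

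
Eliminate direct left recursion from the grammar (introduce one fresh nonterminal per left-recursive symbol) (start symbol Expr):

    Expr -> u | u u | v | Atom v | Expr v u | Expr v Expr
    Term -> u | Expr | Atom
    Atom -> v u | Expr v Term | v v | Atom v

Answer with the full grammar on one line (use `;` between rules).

Expr, Atom are directly left-recursive.
For Expr: α = {v u, v Expr}, β = {u, u u, v, Atom v}. Rewrite as Expr → β Expr1 and Expr1 → α Expr1 | ε.
For Atom: α = {v}, β = {v u, Expr v Term, v v}. Rewrite as Atom → β Atom1 and Atom1 → α Atom1 | ε.

Expr -> u Expr1 | u u Expr1 | v Expr1 | Atom v Expr1; Term -> u | Expr | Atom; Atom -> v u Atom1 | Expr v Term Atom1 | v v Atom1; Expr1 -> v u Expr1 | v Expr Expr1 | epsilon; Atom1 -> v Atom1 | epsilon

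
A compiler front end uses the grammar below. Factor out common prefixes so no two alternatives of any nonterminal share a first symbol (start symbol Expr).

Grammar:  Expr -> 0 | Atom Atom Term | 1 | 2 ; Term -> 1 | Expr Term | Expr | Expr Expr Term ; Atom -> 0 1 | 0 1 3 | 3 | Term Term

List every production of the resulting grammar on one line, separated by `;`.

Expr -> 0 | Atom Atom Term | 1 | 2; Term -> 1 | Expr Term1; Atom -> 3 | Term Term | 0 1 Atom1; Term1 -> Term | ε | Expr Term; Atom1 -> ε | 3

Term has alternatives sharing prefix 'Expr': factor to Term → Expr Term1 with Term1 → Term | ε | Expr Term.
Atom has alternatives sharing prefix '0 1': factor to Atom → 0 1 Atom1 with Atom1 → ε | 3.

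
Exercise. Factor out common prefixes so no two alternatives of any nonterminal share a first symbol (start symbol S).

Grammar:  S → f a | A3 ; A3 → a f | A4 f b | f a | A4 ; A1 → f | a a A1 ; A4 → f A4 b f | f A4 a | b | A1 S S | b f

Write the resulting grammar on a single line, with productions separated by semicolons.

S → f a | A3; A3 → a f | f a | A4 A3'; A1 → f | a a A1; A4 → A1 S S | f A4 A4' | b A4''; A3' → f b | epsilon; A4' → b f | a; A4'' → epsilon | f

A3 has alternatives sharing prefix 'A4': factor to A3 → A4 A3' with A3' → f b | ε.
A4 has alternatives sharing prefix 'f A4': factor to A4 → f A4 A4' with A4' → b f | a.
A4 has alternatives sharing prefix 'b': factor to A4 → b A4'' with A4'' → ε | f.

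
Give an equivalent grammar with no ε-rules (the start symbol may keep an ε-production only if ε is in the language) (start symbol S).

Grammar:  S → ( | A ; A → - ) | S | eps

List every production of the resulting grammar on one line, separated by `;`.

S → ( | A | ε; A → - ) | S

Nullable nonterminals: {A, S}.
ε ∈ L(G) since S is nullable, so keep S → ε.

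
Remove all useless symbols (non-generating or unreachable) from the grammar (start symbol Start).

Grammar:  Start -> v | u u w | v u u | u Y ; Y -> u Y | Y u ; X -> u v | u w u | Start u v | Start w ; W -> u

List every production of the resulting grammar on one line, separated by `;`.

Start -> v | u u w | v u u

Generating nonterminals: {Start, W, X}.
Reachable from Start after that: {Start}.
Removed useless symbols: {W, X, Y} and every production mentioning them.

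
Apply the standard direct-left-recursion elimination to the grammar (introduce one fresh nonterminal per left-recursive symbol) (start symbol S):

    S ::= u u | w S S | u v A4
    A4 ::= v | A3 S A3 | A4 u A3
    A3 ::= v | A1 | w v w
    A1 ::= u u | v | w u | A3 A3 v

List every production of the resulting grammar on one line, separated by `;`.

S ::= u u | w S S | u v A4; A4 ::= v A4' | A3 S A3 A4'; A3 ::= v | A1 | w v w; A1 ::= u u | v | w u | A3 A3 v; A4' ::= u A3 A4' | ε

Left recursion appears on A4.
For A4: α = {u A3}, β = {v, A3 S A3}. Rewrite as A4 → β A4' and A4' → α A4' | ε.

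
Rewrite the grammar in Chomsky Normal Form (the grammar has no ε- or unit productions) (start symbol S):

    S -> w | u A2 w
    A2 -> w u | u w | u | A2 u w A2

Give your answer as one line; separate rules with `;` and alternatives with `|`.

S -> w | X1 Y1; A2 -> X2 X1 | X1 X2 | u | A2 Y2; X1 -> u; X2 -> w; Y1 -> A2 X2; Y2 -> X1 Y3; Y3 -> X2 A2

Introduce a nonterminal for each terminal appearing in a rule of length ≥ 2: X1 → u, X2 → w.
Binarize each right-hand side of length ≥ 3 by chaining fresh nonterminals (Y1, Y2, …): affected rules were S → X1 A2 X2; A2 → A2 X1 X2 A2.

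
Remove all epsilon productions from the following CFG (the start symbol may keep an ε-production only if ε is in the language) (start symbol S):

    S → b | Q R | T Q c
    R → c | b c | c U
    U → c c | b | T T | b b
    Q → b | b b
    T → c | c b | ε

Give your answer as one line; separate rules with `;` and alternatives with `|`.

S → b | Q R | T Q c | Q c; R → c | b c | c U; U → c c | b | T T | T | b b; Q → b | b b; T → c | c b

Nullable set = {T, U}.
ε ∉ L(G), so no ε-production is kept.
For each production, add variants omitting each subset of nullable occurrences: S → T Q c gives T Q c | Q c. U → T T gives T T | T.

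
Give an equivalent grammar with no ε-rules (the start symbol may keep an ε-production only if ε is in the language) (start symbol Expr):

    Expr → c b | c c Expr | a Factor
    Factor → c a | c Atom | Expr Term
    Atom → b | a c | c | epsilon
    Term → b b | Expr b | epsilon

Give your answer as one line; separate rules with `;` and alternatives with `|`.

Nullable nonterminals: {Atom, Term}.
ε ∉ L(G), so no ε-production is kept.
Add the nullable-subset variants: Factor → c Atom gives c Atom | c. Factor → Expr Term gives Expr Term | Expr.

Expr → c b | c c Expr | a Factor; Factor → c a | c Atom | c | Expr Term | Expr; Atom → b | a c | c; Term → b b | Expr b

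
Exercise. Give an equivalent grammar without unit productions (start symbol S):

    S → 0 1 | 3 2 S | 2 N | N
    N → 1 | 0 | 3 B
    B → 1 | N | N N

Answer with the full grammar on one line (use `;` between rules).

Unit pairs: B ⇒* {N}; S ⇒* {N}.
For every A with A ⇒* B via unit rules, add B's non-unit alternatives to A; then delete every rule of the form X → Y.

S → 0 1 | 3 2 S | 2 N | 1 | 0 | 3 B; N → 1 | 0 | 3 B; B → 1 | N N | 0 | 3 B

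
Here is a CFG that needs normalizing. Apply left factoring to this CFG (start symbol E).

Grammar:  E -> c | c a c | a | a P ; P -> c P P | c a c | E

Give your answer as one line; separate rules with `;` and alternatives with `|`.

E has alternatives sharing prefix 'c': factor to E → c E' with E' → ε | a c.
E has alternatives sharing prefix 'a': factor to E → a E'' with E'' → ε | P.
P has alternatives sharing prefix 'c': factor to P → c P' with P' → P P | a c.

E -> c E' | a E''; P -> E | c P'; E' -> eps | a c; E'' -> eps | P; P' -> P P | a c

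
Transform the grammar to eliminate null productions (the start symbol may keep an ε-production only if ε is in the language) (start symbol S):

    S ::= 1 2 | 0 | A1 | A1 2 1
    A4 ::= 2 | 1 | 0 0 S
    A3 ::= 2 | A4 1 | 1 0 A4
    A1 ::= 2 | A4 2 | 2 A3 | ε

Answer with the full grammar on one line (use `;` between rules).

Nullable set = {A1, S}.
ε ∈ L(G) since S is nullable, so keep S → ε.
Add the nullable-subset variants: S → A1 2 1 gives A1 2 1 | 2 1. A4 → 0 0 S gives 0 0 S | 0 0.

S ::= 1 2 | 0 | A1 | A1 2 1 | 2 1 | ε; A4 ::= 2 | 1 | 0 0 S | 0 0; A3 ::= 2 | A4 1 | 1 0 A4; A1 ::= 2 | A4 2 | 2 A3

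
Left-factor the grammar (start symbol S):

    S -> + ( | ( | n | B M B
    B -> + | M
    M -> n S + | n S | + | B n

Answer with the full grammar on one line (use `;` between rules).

S -> + ( | ( | n | B M B; B -> + | M; M -> + | B n | n S M'; M' -> + | ε

M has alternatives sharing prefix 'n S': factor to M → n S M' with M' → + | ε.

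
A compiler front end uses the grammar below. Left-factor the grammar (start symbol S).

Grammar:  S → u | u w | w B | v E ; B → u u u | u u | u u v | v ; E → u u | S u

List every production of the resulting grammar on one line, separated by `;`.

S has alternatives sharing prefix 'u': factor to S → u S' with S' → ε | w.
B has alternatives sharing prefix 'u u': factor to B → u u B' with B' → u | ε | v.

S → w B | v E | u S'; B → v | u u B'; E → u u | S u; S' → eps | w; B' → u | eps | v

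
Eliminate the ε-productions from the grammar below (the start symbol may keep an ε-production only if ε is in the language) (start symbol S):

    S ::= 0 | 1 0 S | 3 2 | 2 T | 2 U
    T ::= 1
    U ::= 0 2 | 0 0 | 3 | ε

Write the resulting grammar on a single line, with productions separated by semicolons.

Nullable set = {U}.
ε ∉ L(G), so no ε-production is kept.
Add the nullable-subset variants: S → 2 U gives 2 U | 2.

S ::= 0 | 1 0 S | 3 2 | 2 T | 2 U | 2; T ::= 1; U ::= 0 2 | 0 0 | 3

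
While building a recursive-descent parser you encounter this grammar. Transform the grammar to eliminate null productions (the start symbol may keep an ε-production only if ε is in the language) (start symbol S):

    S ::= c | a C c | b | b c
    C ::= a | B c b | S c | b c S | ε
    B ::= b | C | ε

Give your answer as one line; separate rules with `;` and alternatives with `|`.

Nullable set = {B, C}.
ε ∉ L(G), so no ε-production is kept.
Add the nullable-subset variants: S → a C c gives a C c | a c. C → B c b gives B c b | c b.

S ::= c | a C c | a c | b | b c; C ::= a | B c b | c b | S c | b c S; B ::= b | C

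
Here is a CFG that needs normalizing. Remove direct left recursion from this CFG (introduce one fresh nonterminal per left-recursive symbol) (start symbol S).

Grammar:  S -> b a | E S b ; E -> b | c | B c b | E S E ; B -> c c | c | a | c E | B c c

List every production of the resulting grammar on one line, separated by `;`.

S -> b a | E S b; E -> b E' | c E' | B c b E'; B -> c c B' | c B' | a B' | c E B'; E' -> S E E' | ε; B' -> c c B' | ε

Directly left-recursive nonterminals: E, B.
For E: α = {S E}, β = {b, c, B c b}. Rewrite as E → β E' and E' → α E' | ε.
For B: α = {c c}, β = {c c, c, a, c E}. Rewrite as B → β B' and B' → α B' | ε.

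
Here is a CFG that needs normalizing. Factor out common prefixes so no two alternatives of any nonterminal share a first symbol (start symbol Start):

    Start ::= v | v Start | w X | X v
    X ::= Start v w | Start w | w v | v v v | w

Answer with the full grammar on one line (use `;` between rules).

Start ::= w X | X v | v Start1; X ::= v v v | Start X1 | w X2; Start1 ::= ε | Start; X1 ::= v w | w; X2 ::= v | ε

Start has alternatives sharing prefix 'v': factor to Start → v Start1 with Start1 → ε | Start.
X has alternatives sharing prefix 'Start': factor to X → Start X1 with X1 → v w | w.
X has alternatives sharing prefix 'w': factor to X → w X2 with X2 → v | ε.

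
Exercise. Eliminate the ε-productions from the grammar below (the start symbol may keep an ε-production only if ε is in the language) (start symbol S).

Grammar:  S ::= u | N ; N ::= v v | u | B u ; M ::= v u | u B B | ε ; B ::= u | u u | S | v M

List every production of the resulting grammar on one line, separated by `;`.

S ::= u | N; N ::= v v | u | B u; M ::= v u | u B B; B ::= u | u u | S | v M | v

The nullable symbols are {M}.
ε ∉ L(G), so no ε-production is kept.
Add the nullable-subset variants: B → v M gives v M | v.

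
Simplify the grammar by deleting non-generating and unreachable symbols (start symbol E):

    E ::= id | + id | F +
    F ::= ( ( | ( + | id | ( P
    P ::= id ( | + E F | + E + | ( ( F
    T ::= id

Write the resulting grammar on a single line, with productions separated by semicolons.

Generating nonterminals: {E, F, P, T}.
Reachable from E after that: {E, F, P}.
Removed useless symbols: {T} and every production mentioning them.

E ::= id | + id | F +; F ::= ( ( | ( + | id | ( P; P ::= id ( | + E F | + E + | ( ( F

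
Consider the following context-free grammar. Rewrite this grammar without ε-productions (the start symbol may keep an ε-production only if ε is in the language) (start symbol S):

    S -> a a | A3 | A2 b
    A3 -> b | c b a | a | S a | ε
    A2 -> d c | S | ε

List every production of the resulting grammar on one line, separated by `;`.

S -> a a | A3 | A2 b | b | ε; A3 -> b | c b a | a | S a; A2 -> d c | S

The nullable symbols are {A2, A3, S}.
ε ∈ L(G) since S is nullable, so keep S → ε.
For each production, add variants omitting each subset of nullable occurrences: S → A2 b gives A2 b | b.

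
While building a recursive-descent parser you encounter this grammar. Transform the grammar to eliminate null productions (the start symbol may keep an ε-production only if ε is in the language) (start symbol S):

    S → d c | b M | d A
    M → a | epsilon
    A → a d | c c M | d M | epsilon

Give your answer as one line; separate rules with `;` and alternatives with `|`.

Nullable set = {A, M}.
ε ∉ L(G), so no ε-production is kept.
Expand every rule over subsets of its nullable positions: S → b M gives b M | b. S → d A gives d A | d. A → c c M gives c c M | c c. A → d M gives d M | d.

S → d c | b M | b | d A | d; M → a; A → a d | c c M | c c | d M | d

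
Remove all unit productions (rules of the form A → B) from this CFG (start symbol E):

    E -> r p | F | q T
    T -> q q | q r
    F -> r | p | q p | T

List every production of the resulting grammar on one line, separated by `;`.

Unit pairs: E ⇒* {F, T}; F ⇒* {T}.
Replace each nonterminal's rules with the union of the non-unit rules of every nonterminal it unit-derives.

E -> r p | q T | r | p | q p | q q | q r; T -> q q | q r; F -> r | p | q p | q q | q r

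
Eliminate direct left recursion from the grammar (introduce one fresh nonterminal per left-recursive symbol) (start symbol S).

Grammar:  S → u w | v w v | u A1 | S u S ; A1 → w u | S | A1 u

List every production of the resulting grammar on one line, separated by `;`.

S → u w S' | v w v S' | u A1 S'; A1 → w u A1' | S A1'; S' → u S S' | eps; A1' → u A1' | eps

S, A1 are directly left-recursive.
For S: α = {u S}, β = {u w, v w v, u A1}. Rewrite as S → β S' and S' → α S' | ε.
For A1: α = {u}, β = {w u, S}. Rewrite as A1 → β A1' and A1' → α A1' | ε.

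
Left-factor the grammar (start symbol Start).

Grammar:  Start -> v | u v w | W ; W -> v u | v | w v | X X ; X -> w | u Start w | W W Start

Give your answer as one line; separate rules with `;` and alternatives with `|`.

Start -> v | u v w | W; W -> w v | X X | v W1; X -> w | u Start w | W W Start; W1 -> u | ε

W has alternatives sharing prefix 'v': factor to W → v W1 with W1 → u | ε.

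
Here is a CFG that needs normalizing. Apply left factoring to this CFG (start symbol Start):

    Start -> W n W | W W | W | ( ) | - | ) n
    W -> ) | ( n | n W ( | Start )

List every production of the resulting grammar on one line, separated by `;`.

Start has alternatives sharing prefix 'W': factor to Start → W Start1 with Start1 → n W | W | ε.

Start -> ( ) | - | ) n | W Start1; W -> ) | ( n | n W ( | Start ); Start1 -> n W | W | ε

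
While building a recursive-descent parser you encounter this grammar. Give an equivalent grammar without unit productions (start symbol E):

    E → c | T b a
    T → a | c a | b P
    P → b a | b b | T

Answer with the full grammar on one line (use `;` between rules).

E → c | T b a; T → a | c a | b P; P → b a | b b | a | c a | b P

Unit pairs: P ⇒* {T}.
Replace each nonterminal's rules with the union of the non-unit rules of every nonterminal it unit-derives.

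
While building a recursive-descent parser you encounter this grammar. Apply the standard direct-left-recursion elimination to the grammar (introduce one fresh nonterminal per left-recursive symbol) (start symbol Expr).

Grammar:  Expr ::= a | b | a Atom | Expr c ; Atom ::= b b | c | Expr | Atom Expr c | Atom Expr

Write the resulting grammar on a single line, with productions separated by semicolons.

Left recursion appears on Expr, Atom.
For Expr: α = {c}, β = {a, b, a Atom}. Rewrite as Expr → β Expr1 and Expr1 → α Expr1 | ε.
For Atom: α = {Expr c, Expr}, β = {b b, c, Expr}. Rewrite as Atom → β Atom1 and Atom1 → α Atom1 | ε.

Expr ::= a Expr1 | b Expr1 | a Atom Expr1; Atom ::= b b Atom1 | c Atom1 | Expr Atom1; Expr1 ::= c Expr1 | ε; Atom1 ::= Expr c Atom1 | Expr Atom1 | ε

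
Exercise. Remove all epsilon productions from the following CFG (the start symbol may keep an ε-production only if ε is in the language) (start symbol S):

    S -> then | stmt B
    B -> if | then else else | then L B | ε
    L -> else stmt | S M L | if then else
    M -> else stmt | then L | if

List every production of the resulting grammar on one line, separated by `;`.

Nullable nonterminals: {B}.
ε ∉ L(G), so no ε-production is kept.
For each production, add variants omitting each subset of nullable occurrences: S → stmt B gives stmt B | stmt. B → then L B gives then L B | then L.

S -> then | stmt B | stmt; B -> if | then else else | then L B | then L; L -> else stmt | S M L | if then else; M -> else stmt | then L | if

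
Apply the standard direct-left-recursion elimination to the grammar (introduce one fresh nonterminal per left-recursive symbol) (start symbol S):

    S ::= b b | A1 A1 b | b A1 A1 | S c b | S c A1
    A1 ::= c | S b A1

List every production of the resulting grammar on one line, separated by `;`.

S ::= b b S' | A1 A1 b S' | b A1 A1 S'; A1 ::= c | S b A1; S' ::= c b S' | c A1 S' | eps

Left recursion appears on S.
For S: α = {c b, c A1}, β = {b b, A1 A1 b, b A1 A1}. Rewrite as S → β S' and S' → α S' | ε.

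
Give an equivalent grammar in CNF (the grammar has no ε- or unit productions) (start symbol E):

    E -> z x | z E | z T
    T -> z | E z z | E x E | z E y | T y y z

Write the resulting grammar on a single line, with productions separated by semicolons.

E -> X1 X2 | X1 E | X1 T; T -> z | E Y1 | E Y2 | X1 Y3 | T Y4; X1 -> z; X2 -> x; X3 -> y; Y1 -> X1 X1; Y2 -> X2 E; Y3 -> E X3; Y4 -> X3 Y5; Y5 -> X3 X1

Introduce a nonterminal for each terminal appearing in a rule of length ≥ 2: X1 → z, X2 → x, X3 → y.
Binarize each right-hand side of length ≥ 3 by chaining fresh nonterminals (Y1, Y2, …): affected rules were T → E X1 X1; T → E X2 E; T → X1 E X3; T → T X3 X3 X1.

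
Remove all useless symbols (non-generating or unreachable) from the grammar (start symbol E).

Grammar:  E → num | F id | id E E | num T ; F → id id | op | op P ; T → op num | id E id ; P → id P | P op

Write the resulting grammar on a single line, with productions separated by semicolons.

Generating nonterminals: {E, F, T}.
Reachable from E after that: {E, F, T}.
Removed useless symbols: {P} and every production mentioning them.

E → num | F id | id E E | num T; F → id id | op; T → op num | id E id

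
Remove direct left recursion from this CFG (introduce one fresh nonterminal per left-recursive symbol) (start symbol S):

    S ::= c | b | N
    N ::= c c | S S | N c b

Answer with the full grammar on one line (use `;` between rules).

Directly left-recursive nonterminal: N.
For N: α = {c b}, β = {c c, S S}. Rewrite as N → β N' and N' → α N' | ε.

S ::= c | b | N; N ::= c c N' | S S N'; N' ::= c b N' | ε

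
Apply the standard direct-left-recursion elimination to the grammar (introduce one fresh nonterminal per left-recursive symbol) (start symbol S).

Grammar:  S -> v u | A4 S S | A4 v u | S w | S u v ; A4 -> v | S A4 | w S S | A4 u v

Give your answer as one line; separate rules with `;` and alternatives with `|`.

S -> v u S' | A4 S S S' | A4 v u S'; A4 -> v A4' | S A4 A4' | w S S A4'; S' -> w S' | u v S' | ε; A4' -> u v A4' | ε

Left recursion appears on S, A4.
For S: α = {w, u v}, β = {v u, A4 S S, A4 v u}. Rewrite as S → β S' and S' → α S' | ε.
For A4: α = {u v}, β = {v, S A4, w S S}. Rewrite as A4 → β A4' and A4' → α A4' | ε.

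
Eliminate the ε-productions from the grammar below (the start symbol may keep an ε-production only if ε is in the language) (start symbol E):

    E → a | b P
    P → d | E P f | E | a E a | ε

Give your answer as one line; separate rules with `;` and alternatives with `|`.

E → a | b P | b; P → d | E P f | E f | E | a E a

The nullable symbols are {P}.
ε ∉ L(G), so no ε-production is kept.
Add the nullable-subset variants: E → b P gives b P | b. P → E P f gives E P f | E f.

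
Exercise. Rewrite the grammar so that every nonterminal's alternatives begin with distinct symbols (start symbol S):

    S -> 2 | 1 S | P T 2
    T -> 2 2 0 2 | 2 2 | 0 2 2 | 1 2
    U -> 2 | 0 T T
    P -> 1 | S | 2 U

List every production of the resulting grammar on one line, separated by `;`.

S -> 2 | 1 S | P T 2; T -> 0 2 2 | 1 2 | 2 2 T'; U -> 2 | 0 T T; P -> 1 | S | 2 U; T' -> 0 2 | epsilon

T has alternatives sharing prefix '2 2': factor to T → 2 2 T' with T' → 0 2 | ε.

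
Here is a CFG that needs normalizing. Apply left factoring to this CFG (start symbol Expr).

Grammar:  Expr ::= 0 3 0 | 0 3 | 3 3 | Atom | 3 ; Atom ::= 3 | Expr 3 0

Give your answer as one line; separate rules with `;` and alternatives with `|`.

Expr has alternatives sharing prefix '0 3': factor to Expr → 0 3 Expr1 with Expr1 → 0 | ε.
Expr has alternatives sharing prefix '3': factor to Expr → 3 Expr2 with Expr2 → 3 | ε.

Expr ::= Atom | 0 3 Expr1 | 3 Expr2; Atom ::= 3 | Expr 3 0; Expr1 ::= 0 | ε; Expr2 ::= 3 | ε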